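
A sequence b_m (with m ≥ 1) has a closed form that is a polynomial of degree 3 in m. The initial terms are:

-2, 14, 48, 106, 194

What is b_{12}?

2154

1st diffs: 16, 34, 58, 88.
2nd diffs: 18, 24, 30.
3rd diffs: 6, 6 (constant).
Newton forward-difference form: b_m = -2 + 16·C(m-1,1) + 18·C(m-1,2) + 6·C(m-1,3).
At m = 12: m-1 = 11, so b_{12} = -2 + 176 + 990 + 990 = 2154.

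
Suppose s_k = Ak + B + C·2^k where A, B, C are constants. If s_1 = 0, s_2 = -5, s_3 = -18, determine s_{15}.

-131022

At k = 1, 2, 3: A + B + 2C = 0; 2A + B + 4C = -5; 3A + B + 8C = -18.
Subtracting the first from the second: A + 2C = -5.
Subtracting the second from the third: A + 4C = -13.
Solving: C = -4, A = 3, then B = 5.
Hence s_{15} = 3·15 + 5 + (-4)·32768 = -131022.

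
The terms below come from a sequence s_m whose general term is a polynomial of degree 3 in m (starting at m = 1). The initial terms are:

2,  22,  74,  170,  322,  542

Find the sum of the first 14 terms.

1st diffs: 20, 52, 96, 152, 220.
2nd diffs: 32, 44, 56, 68.
3rd diffs: 12, 12, 12 (constant).
Newton forward-difference form: s_m = 2 + 20·C(m-1,1) + 32·C(m-1,2) + 12·C(m-1,3).
Continuing: …, 842, 1234, 1730, 2342, …, s_{14} = 6190.
Summing m = 1..14 (14 terms) gives 25508.

25508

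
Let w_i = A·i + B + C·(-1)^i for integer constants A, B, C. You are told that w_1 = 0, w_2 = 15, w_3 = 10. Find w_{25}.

120

Write the equations: A + B - C = 0; 2A + B + C = 15; 3A + B - C = 10.
Subtracting the first from the second: A + 2C = 15.
Subtracting the second from the third: A - 2C = -5.
Solving: C = 5, A = 5, then B = 0.
Therefore w_{25} = 125 + 0 + 5·(-1) = 120.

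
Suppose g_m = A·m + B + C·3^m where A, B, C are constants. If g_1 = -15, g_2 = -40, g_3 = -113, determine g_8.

Write the equations: A + B + 3C = -15; 2A + B + 9C = -40; 3A + B + 27C = -113.
Subtracting the first from the second: A + 6C = -25.
Subtracting the second from the third: A + 18C = -73.
Solving: C = -4, A = -1, then B = -2.
So g_m = -1·m + (-2) + (-4)·3^m; at m=8 this is -26254.

-26254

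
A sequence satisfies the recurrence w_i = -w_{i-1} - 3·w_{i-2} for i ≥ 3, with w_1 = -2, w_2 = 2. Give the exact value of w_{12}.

Iterate the recurrence:
w_3 = 4  w_4 = -10  w_5 = -2  w_6 = 32  w_7 = -26  w_8 = -70  w_9 = 148  w_{10} = 62  w_{11} = -506  w_{12} = 320.

320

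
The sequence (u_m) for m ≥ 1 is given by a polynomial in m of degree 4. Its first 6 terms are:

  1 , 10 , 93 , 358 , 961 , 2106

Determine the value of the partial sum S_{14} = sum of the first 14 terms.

231973

1st diffs: 9, 83, 265, 603, 1145.
2nd diffs: 74, 182, 338, 542.
3rd diffs: 108, 156, 204.
4th diffs: 48, 48 (constant).
Newton forward-difference form: u_m = 1 + 9·C(m-1,1) + 74·C(m-1,2) + 108·C(m-1,3) + 48·C(m-1,4).
Continuing: …, 4045, 7078, 11553, 17866, …, u_{14} = 71098.
Summing m = 1..14 (14 terms) gives 231973.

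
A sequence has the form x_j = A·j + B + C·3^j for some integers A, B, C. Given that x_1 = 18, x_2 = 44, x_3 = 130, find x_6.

3628

Write the equations: A + B + 3C = 18; 2A + B + 9C = 44; 3A + B + 27C = 130.
Subtracting the first from the second: A + 6C = 26.
Subtracting the second from the third: A + 18C = 86.
Solving: C = 5, A = -4, then B = 7.
Hence x_6 = -4·6 + 7 + 5·729 = 3628.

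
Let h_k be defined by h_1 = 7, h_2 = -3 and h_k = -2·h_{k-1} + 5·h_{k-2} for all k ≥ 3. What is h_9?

53879

Iterate the recurrence:
h_3 = 41  h_4 = -97  h_5 = 399  h_6 = -1283  h_7 = 4561  h_8 = -15537  h_9 = 53879.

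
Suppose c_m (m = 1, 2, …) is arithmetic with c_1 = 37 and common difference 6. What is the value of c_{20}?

c_m = 37 + (m - 1)·6.
c_{20} = 37 + 19·6 = 151.

151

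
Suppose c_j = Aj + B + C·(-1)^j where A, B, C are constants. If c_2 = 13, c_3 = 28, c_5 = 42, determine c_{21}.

Plug in j = 2, 3, 5: 2A + B + C = 13; 3A + B - C = 28; 5A + B - C = 42.
Subtracting the first from the second: A - 2C = 15.
Subtracting the second from the third: 2A = 14.
Solving: C = -4, A = 7, then B = 3.
Therefore c_{21} = 147 + 3 + (-4)·(-1) = 154.

154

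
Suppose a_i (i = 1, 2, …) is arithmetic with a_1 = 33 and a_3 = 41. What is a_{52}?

Common difference d = (41 - 33) / (3 - 1) = 4.
a_i = 33 + (i - 1)·4.
a_{52} = 33 + 51·4 = 237.

237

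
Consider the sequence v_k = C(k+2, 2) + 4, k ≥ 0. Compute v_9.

C(11, 2) = 55, so v_9 = 59.

59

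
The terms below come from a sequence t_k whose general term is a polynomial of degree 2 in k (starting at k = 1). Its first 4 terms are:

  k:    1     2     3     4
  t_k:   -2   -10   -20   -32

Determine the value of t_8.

1st diffs: -8, -10, -12.
2nd diffs: -2, -2 (constant).
Newton forward-difference form: t_k = -2 + (-8)·C(k-1,1) + (-2)·C(k-1,2).
At k = 8: k-1 = 7, so t_8 = -2 - 56 - 42 = -100.

-100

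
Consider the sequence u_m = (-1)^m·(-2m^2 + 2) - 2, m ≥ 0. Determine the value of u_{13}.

334

(-1)^13 = -1; -2m^2 + 2 at m=13 is -336; so u_{13} = 334.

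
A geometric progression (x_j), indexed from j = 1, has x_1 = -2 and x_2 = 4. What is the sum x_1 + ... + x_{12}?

Common ratio r = -2.
x_j = (-2)·(-2)^(j-1).
S = (-2)·((-2)^12 - 1)/(-2 - 1) = (-2)·(4096 - 1)/(-3) = 2730.

2730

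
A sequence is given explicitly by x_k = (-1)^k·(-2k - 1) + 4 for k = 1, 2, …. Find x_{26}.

-49

(-1)^26 = 1; -2k - 1 at k=26 is -53; so x_{26} = -49.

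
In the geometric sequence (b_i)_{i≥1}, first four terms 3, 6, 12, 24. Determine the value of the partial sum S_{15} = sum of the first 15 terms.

Common ratio r = 2.
b_i = 3·2^(i-1).
S = 3·(2^15 - 1)/(2 - 1) = 3·(32768 - 1)/(1) = 98301.

98301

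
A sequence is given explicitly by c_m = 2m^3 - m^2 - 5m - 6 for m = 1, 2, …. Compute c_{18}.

c_{18} = 2·18^3 - 1·18^2 - 5·18 - 6 = 11244.

11244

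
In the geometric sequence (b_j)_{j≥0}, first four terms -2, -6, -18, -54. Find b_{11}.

-354294

Common ratio r = 3.
b_j = (-2)·3^(j-0).
b_{11} = (-2)·3^11 = -354294.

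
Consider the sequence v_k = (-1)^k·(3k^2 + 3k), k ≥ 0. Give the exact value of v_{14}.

630

(-1)^14 = 1; 3k^2 + 3k at k=14 is 630; so v_{14} = 630.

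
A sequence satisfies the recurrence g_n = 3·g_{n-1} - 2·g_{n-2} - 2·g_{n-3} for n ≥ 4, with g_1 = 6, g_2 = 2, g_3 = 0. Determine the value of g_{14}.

25836

Applying the relation repeatedly:
g_4 = -16;  g_5 = -52;  g_6 = -124;  …;  g_{11} = 1828;  g_{12} = 5900;  g_{13} = 13764;  g_{14} = 25836.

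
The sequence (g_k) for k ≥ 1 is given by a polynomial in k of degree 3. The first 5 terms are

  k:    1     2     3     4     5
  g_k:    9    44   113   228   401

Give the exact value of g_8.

1st diffs: 35, 69, 115, 173.
2nd diffs: 34, 46, 58.
3rd diffs: 12, 12 (constant).
So g_k = 2k^3 + 5k^2 + 6k - 4.
Evaluating at k = 8 gives g_8 = 1388.

1388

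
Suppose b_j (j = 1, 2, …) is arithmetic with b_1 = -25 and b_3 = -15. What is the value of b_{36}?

Common difference d = (-15 - (-25)) / (3 - 1) = 5.
b_j = -25 + (j - 1)·5.
b_{36} = -25 + 35·5 = 150.

150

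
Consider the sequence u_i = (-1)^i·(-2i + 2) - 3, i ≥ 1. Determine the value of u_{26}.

(-1)^26 = 1; -2i + 2 at i=26 is -50; so u_{26} = -53.

-53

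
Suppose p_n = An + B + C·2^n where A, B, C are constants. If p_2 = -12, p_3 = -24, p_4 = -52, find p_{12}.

-16340

At n = 2, 3, 4: 2A + B + 4C = -12; 3A + B + 8C = -24; 4A + B + 16C = -52.
Subtracting the first from the second: A + 4C = -12.
Subtracting the second from the third: A + 8C = -28.
Solving: C = -4, A = 4, then B = -4.
So p_n = 4·n + (-4) + (-4)·2^n; at n=12 this is -16340.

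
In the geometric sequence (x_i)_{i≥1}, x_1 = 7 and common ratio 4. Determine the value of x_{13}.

x_i = 7·4^(i-1).
x_{13} = 7·4^12 = 117440512.

117440512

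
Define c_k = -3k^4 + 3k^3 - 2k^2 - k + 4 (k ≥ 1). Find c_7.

c_7 = -3·7^4 + 3·7^3 - 2·7^2 - 1·7 + 4 = -6275.

-6275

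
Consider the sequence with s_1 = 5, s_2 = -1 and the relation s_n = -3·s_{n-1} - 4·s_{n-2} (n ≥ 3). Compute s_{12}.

Step forward from the initial values:
s_3 = -17; s_4 = 55; s_5 = -97; s_6 = 71; s_7 = 175; s_8 = -809; s_9 = 1727; s_{10} = -1945; s_{11} = -1073; s_{12} = 10999.

10999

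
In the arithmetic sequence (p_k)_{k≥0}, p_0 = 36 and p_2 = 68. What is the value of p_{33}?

Common difference d = (68 - 36) / (2 - 0) = 16.
p_k = 36 + (k - 0)·16.
p_{33} = 36 + 33·16 = 564.

564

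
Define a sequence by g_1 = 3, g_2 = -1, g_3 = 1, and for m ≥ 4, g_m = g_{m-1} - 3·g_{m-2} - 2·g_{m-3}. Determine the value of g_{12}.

313

Applying the relation repeatedly:
g_4 = -2, g_5 = -3, g_6 = 1, g_7 = 14, g_8 = 17, g_9 = -27, g_{10} = -106, g_{11} = -59, g_{12} = 313.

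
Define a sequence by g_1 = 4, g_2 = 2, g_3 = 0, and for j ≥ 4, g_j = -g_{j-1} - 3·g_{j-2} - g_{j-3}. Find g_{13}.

896

Iterate the recurrence:
g_4 = -10; g_5 = 8; g_6 = 22; g_7 = -36; g_8 = -38; g_9 = 124; g_{10} = 26; g_{11} = -360; g_{12} = 158; g_{13} = 896.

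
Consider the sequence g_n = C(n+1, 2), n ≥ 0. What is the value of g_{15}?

C(16, 2) = 120, so g_{15} = 120.

120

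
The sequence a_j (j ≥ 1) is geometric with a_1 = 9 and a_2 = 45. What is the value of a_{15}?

Common ratio r = 5.
a_j = 9·5^(j-1).
a_{15} = 9·5^14 = 54931640625.

54931640625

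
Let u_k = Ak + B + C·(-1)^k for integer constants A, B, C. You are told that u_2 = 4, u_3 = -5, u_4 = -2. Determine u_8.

The three given values yield: 2A + B + C = 4; 3A + B - C = -5; 4A + B + C = -2.
Subtracting the first from the second: A - 2C = -9.
Subtracting the second from the third: A + 2C = 3.
Solving: C = 3, A = -3, then B = 7.
Hence u_8 = -3·8 + 7 + 3·1 = -14.

-14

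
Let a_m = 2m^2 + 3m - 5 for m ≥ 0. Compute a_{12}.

a_{12} = 2·12^2 + 3·12 - 5 = 319.

319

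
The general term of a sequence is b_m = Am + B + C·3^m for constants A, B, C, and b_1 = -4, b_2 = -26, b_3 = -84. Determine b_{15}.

At m = 1, 2, 3: A + B + 3C = -4; 2A + B + 9C = -26; 3A + B + 27C = -84.
Subtracting the first from the second: A + 6C = -22.
Subtracting the second from the third: A + 18C = -58.
Solving: C = -3, A = -4, then B = 9.
Therefore b_{15} = -60 + 9 + (-3)·14348907 = -43046772.

-43046772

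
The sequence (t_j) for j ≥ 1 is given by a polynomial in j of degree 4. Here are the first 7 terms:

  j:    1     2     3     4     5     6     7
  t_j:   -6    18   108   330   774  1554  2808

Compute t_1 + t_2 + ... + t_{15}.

194622

1st diffs: 24, 90, 222, 444, 780, 1254.
2nd diffs: 66, 132, 222, 336, 474.
3rd diffs: 66, 90, 114, 138.
4th diffs: 24, 24, 24 (constant).
Newton forward-difference form: t_j = -6 + 24·C(j-1,1) + 66·C(j-1,2) + 66·C(j-1,3) + 24·C(j-1,4).
Continuing: …, 4698, 7410, 11154, 16164, …, t_{15} = 54384.
Summing j = 1..15 (15 terms) gives 194622.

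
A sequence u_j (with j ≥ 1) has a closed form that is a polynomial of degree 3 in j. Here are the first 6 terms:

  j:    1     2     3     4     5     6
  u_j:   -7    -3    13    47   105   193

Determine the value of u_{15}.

3325

1st diffs: 4, 16, 34, 58, 88.
2nd diffs: 12, 18, 24, 30.
3rd diffs: 6, 6, 6 (constant).
Newton forward-difference form: u_j = -7 + 4·C(j-1,1) + 12·C(j-1,2) + 6·C(j-1,3).
At j = 15: j-1 = 14, so u_{15} = -7 + 56 + 1092 + 2184 = 3325.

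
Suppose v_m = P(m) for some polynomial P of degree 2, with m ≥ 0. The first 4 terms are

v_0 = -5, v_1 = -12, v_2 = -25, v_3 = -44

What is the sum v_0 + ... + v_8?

-801

1st diffs: -7, -13, -19.
2nd diffs: -6, -6 (constant).
Newton forward-difference form: v_m = -5 + (-7)·C(m,1) + (-6)·C(m,2).
Continuing: …, -69, -100, -137, -180, …, v_8 = -229.
Summing m = 0..8 (9 terms) gives -801.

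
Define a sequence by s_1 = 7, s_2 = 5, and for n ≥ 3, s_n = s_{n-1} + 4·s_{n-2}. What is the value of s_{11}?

47265

s_3 = 33;  s_4 = 53;  s_5 = 185;  s_6 = 397;  s_7 = 1137;  s_8 = 2725;  s_9 = 7273;  s_{10} = 18173;  s_{11} = 47265.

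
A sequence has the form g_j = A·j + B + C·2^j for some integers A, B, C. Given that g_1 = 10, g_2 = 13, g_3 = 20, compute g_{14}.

At j = 1, 2, 3: A + B + 2C = 10; 2A + B + 4C = 13; 3A + B + 8C = 20.
Subtracting the first from the second: A + 2C = 3.
Subtracting the second from the third: A + 4C = 7.
Solving: C = 2, A = -1, then B = 7.
So g_j = -1·j + 7 + 2·2^j; at j=14 this is 32761.

32761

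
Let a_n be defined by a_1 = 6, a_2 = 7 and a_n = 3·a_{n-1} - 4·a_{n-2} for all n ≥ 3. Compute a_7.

a_3 = -3; a_4 = -37; a_5 = -99; a_6 = -149; a_7 = -51.

-51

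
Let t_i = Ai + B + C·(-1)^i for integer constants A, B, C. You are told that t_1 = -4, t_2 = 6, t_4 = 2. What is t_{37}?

At i = 1, 2, 4: A + B - C = -4; 2A + B + C = 6; 4A + B + C = 2.
Subtracting the first from the second: A + 2C = 10.
Subtracting the second from the third: 2A = -4.
Solving: C = 6, A = -2, then B = 4.
Therefore t_{37} = -74 + 4 + 6·(-1) = -76.

-76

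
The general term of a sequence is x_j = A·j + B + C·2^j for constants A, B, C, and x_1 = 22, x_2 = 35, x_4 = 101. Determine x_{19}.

2621506

At j = 1, 2, 4: A + B + 2C = 22; 2A + B + 4C = 35; 4A + B + 16C = 101.
Subtracting the first from the second: A + 2C = 13.
Subtracting the second from the third: 2A + 12C = 66.
Solving: C = 5, A = 3, then B = 9.
Therefore x_{19} = 57 + 9 + 5·524288 = 2621506.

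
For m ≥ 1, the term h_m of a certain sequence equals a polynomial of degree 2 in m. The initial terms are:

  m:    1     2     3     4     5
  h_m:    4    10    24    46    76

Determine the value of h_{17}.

1060

1st diffs: 6, 14, 22, 30.
2nd diffs: 8, 8, 8 (constant).
Newton forward-difference form: h_m = 4 + 6·C(m-1,1) + 8·C(m-1,2).
At m = 17: m-1 = 16, so h_{17} = 4 + 96 + 960 = 1060.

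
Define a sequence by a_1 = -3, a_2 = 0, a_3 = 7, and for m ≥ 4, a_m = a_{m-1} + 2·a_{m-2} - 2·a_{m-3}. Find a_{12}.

Compute successive terms:
a_4 = 13; a_5 = 27; a_6 = 39; a_7 = 67; a_8 = 91; a_9 = 147; a_{10} = 195; a_{11} = 307; a_{12} = 403.

403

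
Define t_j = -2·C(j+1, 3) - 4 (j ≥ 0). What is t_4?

C(5, 3) = 10, so t_4 = -24.

-24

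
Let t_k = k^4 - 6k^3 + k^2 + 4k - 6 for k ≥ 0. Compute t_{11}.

6814

t_{11} = 1·11^4 - 6·11^3 + 1·11^2 + 4·11 - 6 = 6814.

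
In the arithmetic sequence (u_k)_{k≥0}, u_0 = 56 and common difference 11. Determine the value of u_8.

u_k = 56 + (k - 0)·11.
u_8 = 56 + 8·11 = 144.

144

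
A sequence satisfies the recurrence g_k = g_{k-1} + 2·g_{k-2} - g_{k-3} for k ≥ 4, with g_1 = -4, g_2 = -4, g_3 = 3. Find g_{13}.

Iterate the recurrence:
g_4 = -1  g_5 = 9  g_6 = 4  g_7 = 23  g_8 = 22  g_9 = 64  g_{10} = 85  g_{11} = 191  g_{12} = 297  g_{13} = 594.

594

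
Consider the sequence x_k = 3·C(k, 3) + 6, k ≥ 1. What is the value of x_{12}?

C(12, 3) = 220, so x_{12} = 666.

666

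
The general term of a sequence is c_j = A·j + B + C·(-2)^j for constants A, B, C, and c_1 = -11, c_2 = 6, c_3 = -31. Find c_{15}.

The three given values yield: A + B - 2C = -11; 2A + B + 4C = 6; 3A + B - 8C = -31.
Subtracting the first from the second: A + 6C = 17.
Subtracting the second from the third: A - 12C = -37.
Solving: C = 3, A = -1, then B = -4.
Therefore c_{15} = -15 + (-4) + 3·(-32768) = -98323.

-98323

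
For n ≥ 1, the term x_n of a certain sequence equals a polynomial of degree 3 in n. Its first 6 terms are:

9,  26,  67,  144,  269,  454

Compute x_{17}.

1st diffs: 17, 41, 77, 125, 185.
2nd diffs: 24, 36, 48, 60.
3rd diffs: 12, 12, 12 (constant).
So x_n = 2n^3 + 3n + 4.
Evaluating at n = 17 gives x_{17} = 9881.

9881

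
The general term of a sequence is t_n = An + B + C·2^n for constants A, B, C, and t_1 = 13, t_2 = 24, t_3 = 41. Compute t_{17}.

393303

At n = 1, 2, 3: A + B + 2C = 13; 2A + B + 4C = 24; 3A + B + 8C = 41.
Subtracting the first from the second: A + 2C = 11.
Subtracting the second from the third: A + 4C = 17.
Solving: C = 3, A = 5, then B = 2.
So t_n = 5·n + 2 + 3·2^n; at n=17 this is 393303.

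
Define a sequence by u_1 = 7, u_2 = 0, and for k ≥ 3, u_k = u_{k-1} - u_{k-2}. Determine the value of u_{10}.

-7

Applying the relation repeatedly:
u_3 = -7; u_4 = -7; u_5 = 0; u_6 = 7; u_7 = 7; u_8 = 0; u_9 = -7; u_{10} = -7.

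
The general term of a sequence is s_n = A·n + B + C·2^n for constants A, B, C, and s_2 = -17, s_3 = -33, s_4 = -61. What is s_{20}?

At n = 2, 3, 4: 2A + B + 4C = -17; 3A + B + 8C = -33; 4A + B + 16C = -61.
Subtracting the first from the second: A + 4C = -16.
Subtracting the second from the third: A + 8C = -28.
Solving: C = -3, A = -4, then B = 3.
So s_n = -4·n + 3 + (-3)·2^n; at n=20 this is -3145805.

-3145805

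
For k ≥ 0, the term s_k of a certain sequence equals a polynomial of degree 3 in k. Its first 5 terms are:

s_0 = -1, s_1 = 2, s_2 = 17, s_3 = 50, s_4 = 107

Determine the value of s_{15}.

4034

1st diffs: 3, 15, 33, 57.
2nd diffs: 12, 18, 24.
3rd diffs: 6, 6 (constant).
Newton forward-difference form: s_k = -1 + 3·C(k,1) + 12·C(k,2) + 6·C(k,3).
At k = 15: k = 15, so s_{15} = -1 + 45 + 1260 + 2730 = 4034.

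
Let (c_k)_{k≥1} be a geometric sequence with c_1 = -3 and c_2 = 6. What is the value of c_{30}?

1610612736

Common ratio r = -2.
c_k = (-3)·(-2)^(k-1).
c_{30} = (-3)·(-2)^29 = 1610612736.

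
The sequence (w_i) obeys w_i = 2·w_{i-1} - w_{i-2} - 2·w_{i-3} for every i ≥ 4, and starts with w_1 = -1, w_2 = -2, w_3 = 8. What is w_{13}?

1844

Iterate the recurrence:
w_4 = 20; w_5 = 36; w_6 = 36; w_7 = -4; w_8 = -116; w_9 = -300; w_{10} = -476; w_{11} = -420; w_{12} = 236; w_{13} = 1844.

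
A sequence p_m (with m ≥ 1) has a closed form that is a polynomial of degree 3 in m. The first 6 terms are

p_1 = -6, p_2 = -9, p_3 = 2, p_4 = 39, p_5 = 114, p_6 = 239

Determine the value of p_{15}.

1st diffs: -3, 11, 37, 75, 125.
2nd diffs: 14, 26, 38, 50.
3rd diffs: 12, 12, 12 (constant).
Newton forward-difference form: p_m = -6 + (-3)·C(m-1,1) + 14·C(m-1,2) + 12·C(m-1,3).
At m = 15: m-1 = 14, so p_{15} = -6 - 42 + 1274 + 4368 = 5594.

5594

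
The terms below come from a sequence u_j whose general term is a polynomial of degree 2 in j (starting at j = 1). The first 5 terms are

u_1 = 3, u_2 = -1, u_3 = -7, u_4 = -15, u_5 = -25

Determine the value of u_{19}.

-375

1st diffs: -4, -6, -8, -10.
2nd diffs: -2, -2, -2 (constant).
Newton forward-difference form: u_j = 3 + (-4)·C(j-1,1) + (-2)·C(j-1,2).
At j = 19: j-1 = 18, so u_{19} = 3 - 72 - 306 = -375.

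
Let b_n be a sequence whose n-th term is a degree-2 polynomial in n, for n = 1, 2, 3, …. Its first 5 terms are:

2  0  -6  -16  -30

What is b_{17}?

-510

1st diffs: -2, -6, -10, -14.
2nd diffs: -4, -4, -4 (constant).
Newton forward-difference form: b_n = 2 + (-2)·C(n-1,1) + (-4)·C(n-1,2).
At n = 17: n-1 = 16, so b_{17} = 2 - 32 - 480 = -510.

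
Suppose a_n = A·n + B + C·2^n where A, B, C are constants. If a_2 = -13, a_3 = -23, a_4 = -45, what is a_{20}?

-3145693

At n = 2, 3, 4: 2A + B + 4C = -13; 3A + B + 8C = -23; 4A + B + 16C = -45.
Subtracting the first from the second: A + 4C = -10.
Subtracting the second from the third: A + 8C = -22.
Solving: C = -3, A = 2, then B = -5.
Hence a_{20} = 2·20 + (-5) + (-3)·1048576 = -3145693.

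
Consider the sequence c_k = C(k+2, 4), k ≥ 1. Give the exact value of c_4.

C(6, 4) = 15, so c_4 = 15.

15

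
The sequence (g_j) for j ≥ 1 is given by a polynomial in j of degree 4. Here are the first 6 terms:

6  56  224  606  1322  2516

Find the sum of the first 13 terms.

137254

1st diffs: 50, 168, 382, 716, 1194.
2nd diffs: 118, 214, 334, 478.
3rd diffs: 96, 120, 144.
4th diffs: 24, 24 (constant).
Newton forward-difference form: g_j = 6 + 50·C(j-1,1) + 118·C(j-1,2) + 96·C(j-1,3) + 24·C(j-1,4).
Continuing: …, 4356, 7034, 10766, 15792, …, g_{13} = 41394.
Summing j = 1..13 (13 terms) gives 137254.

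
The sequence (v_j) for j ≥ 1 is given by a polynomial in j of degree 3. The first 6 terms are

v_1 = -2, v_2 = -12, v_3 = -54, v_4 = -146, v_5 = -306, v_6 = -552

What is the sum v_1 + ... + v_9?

-5334

1st diffs: -10, -42, -92, -160, -246.
2nd diffs: -32, -50, -68, -86.
3rd diffs: -18, -18, -18 (constant).
So v_j = -3j^3 + 2j^2 + 5j - 6.
Continuing: -902, -1374, -1986.
Summing j = 1..9 (9 terms) gives -5334.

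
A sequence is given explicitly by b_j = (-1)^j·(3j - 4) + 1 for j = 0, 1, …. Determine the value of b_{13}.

-34

(-1)^13 = -1; 3j - 4 at j=13 is 35; so b_{13} = -34.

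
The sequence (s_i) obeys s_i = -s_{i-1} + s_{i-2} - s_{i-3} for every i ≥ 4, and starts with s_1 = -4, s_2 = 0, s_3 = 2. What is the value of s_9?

Iterate the recurrence:
s_4 = 2; s_5 = 0; s_6 = 0; s_7 = -2; s_8 = 2; s_9 = -4.

-4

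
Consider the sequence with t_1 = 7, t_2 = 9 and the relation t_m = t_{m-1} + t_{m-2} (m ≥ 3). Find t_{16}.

8129

Compute successive terms:
t_3 = 16  t_4 = 25  t_5 = 41  …  t_{13} = 1919  t_{14} = 3105  t_{15} = 5024  t_{16} = 8129.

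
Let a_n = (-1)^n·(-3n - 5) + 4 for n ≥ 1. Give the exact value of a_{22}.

-67

(-1)^22 = 1; -3n - 5 at n=22 is -71; so a_{22} = -67.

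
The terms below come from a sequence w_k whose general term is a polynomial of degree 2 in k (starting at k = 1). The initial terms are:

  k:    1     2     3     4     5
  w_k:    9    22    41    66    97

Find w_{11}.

409

1st diffs: 13, 19, 25, 31.
2nd diffs: 6, 6, 6 (constant).
So w_k = 3k^2 + 4k + 2.
Evaluating at k = 11 gives w_{11} = 409.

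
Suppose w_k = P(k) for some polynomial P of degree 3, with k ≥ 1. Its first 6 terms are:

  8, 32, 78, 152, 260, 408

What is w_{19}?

1st diffs: 24, 46, 74, 108, 148.
2nd diffs: 22, 28, 34, 40.
3rd diffs: 6, 6, 6 (constant).
So w_k = k^3 + 5k^2 + 2k.
Evaluating at k = 19 gives w_{19} = 8702.

8702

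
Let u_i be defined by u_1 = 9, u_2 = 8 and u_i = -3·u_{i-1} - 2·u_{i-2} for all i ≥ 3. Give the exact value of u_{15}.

-278502

Step forward from the initial values:
u_3 = -42; u_4 = 110; u_5 = -246; …; u_{12} = 34790; u_{13} = -69606; u_{14} = 139238; u_{15} = -278502.
(Characteristic roots are -1 and -2.)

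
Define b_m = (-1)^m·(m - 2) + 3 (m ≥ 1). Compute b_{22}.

(-1)^22 = 1; m - 2 at m=22 is 20; so b_{22} = 23.

23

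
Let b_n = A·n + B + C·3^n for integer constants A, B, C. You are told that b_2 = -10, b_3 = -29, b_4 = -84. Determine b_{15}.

Plug in n = 2, 3, 4: 2A + B + 9C = -10; 3A + B + 27C = -29; 4A + B + 81C = -84.
Subtracting the first from the second: A + 18C = -19.
Subtracting the second from the third: A + 54C = -55.
Solving: C = -1, A = -1, then B = 1.
Hence b_{15} = -1·15 + 1 + (-1)·14348907 = -14348921.

-14348921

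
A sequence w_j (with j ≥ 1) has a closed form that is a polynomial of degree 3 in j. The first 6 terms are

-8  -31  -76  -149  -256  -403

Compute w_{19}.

-8684

1st diffs: -23, -45, -73, -107, -147.
2nd diffs: -22, -28, -34, -40.
3rd diffs: -6, -6, -6 (constant).
Newton forward-difference form: w_j = -8 + (-23)·C(j-1,1) + (-22)·C(j-1,2) + (-6)·C(j-1,3).
At j = 19: j-1 = 18, so w_{19} = -8 - 414 - 3366 - 4896 = -8684.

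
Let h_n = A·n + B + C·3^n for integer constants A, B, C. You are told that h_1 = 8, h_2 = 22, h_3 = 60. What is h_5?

496

Plug in n = 1, 2, 3: A + B + 3C = 8; 2A + B + 9C = 22; 3A + B + 27C = 60.
Subtracting the first from the second: A + 6C = 14.
Subtracting the second from the third: A + 18C = 38.
Solving: C = 2, A = 2, then B = 0.
Therefore h_5 = 10 + 0 + 2·243 = 496.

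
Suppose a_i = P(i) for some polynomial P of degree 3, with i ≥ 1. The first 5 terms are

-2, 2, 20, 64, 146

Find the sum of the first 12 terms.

9260

1st diffs: 4, 18, 44, 82.
2nd diffs: 14, 26, 38.
3rd diffs: 12, 12 (constant).
Newton forward-difference form: a_i = -2 + 4·C(i-1,1) + 14·C(i-1,2) + 12·C(i-1,3).
Continuing: …, 278, 472, 740, 1094, …, a_{12} = 2792.
Summing i = 1..12 (12 terms) gives 9260.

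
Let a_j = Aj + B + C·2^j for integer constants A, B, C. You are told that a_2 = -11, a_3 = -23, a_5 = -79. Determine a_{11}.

At j = 2, 3, 5: 2A + B + 4C = -11; 3A + B + 8C = -23; 5A + B + 32C = -79.
Subtracting the first from the second: A + 4C = -12.
Subtracting the second from the third: 2A + 24C = -56.
Solving: C = -2, A = -4, then B = 5.
Therefore a_{11} = -44 + 5 + (-2)·2048 = -4135.

-4135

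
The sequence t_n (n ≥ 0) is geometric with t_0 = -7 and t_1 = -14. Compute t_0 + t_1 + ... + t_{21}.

Common ratio r = 2.
t_n = (-7)·2^(n-0).
S = (-7)·(2^22 - 1)/(2 - 1) = (-7)·(4194304 - 1)/(1) = -29360121.

-29360121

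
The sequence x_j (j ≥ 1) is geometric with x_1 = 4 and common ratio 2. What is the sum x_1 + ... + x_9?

2044

x_j = 4·2^(j-1).
S = 4·(2^9 - 1)/(2 - 1) = 4·(512 - 1)/(1) = 2044.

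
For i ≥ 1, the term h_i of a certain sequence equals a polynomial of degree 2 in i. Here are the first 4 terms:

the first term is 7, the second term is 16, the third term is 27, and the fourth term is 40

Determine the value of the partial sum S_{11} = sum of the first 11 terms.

902

1st diffs: 9, 11, 13.
2nd diffs: 2, 2 (constant).
Newton forward-difference form: h_i = 7 + 9·C(i-1,1) + 2·C(i-1,2).
Continuing: …, 55, 72, 91, 112, …, h_{11} = 187.
Summing i = 1..11 (11 terms) gives 902.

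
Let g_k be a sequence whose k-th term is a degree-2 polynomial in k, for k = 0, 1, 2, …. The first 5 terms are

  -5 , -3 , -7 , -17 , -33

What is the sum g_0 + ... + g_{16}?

-3893

1st diffs: 2, -4, -10, -16.
2nd diffs: -6, -6, -6 (constant).
Newton forward-difference form: g_k = -5 + 2·C(k,1) + (-6)·C(k,2).
Continuing: …, -55, -83, -117, -157, …, g_{16} = -693.
Summing k = 0..16 (17 terms) gives -3893.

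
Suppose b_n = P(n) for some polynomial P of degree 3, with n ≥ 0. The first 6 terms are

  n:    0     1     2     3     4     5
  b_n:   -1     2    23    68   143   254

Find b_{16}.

5567

1st diffs: 3, 21, 45, 75, 111.
2nd diffs: 18, 24, 30, 36.
3rd diffs: 6, 6, 6 (constant).
Newton forward-difference form: b_n = -1 + 3·C(n,1) + 18·C(n,2) + 6·C(n,3).
At n = 16: n = 16, so b_{16} = -1 + 48 + 2160 + 3360 = 5567.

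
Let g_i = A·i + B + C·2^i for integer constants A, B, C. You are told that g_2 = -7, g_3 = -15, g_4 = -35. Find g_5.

-79

Write the equations: 2A + B + 4C = -7; 3A + B + 8C = -15; 4A + B + 16C = -35.
Subtracting the first from the second: A + 4C = -8.
Subtracting the second from the third: A + 8C = -20.
Solving: C = -3, A = 4, then B = -3.
Hence g_5 = 4·5 + (-3) + (-3)·32 = -79.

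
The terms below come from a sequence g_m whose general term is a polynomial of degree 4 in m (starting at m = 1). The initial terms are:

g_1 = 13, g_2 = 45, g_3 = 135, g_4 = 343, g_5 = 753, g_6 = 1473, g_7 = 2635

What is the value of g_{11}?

15183

1st diffs: 32, 90, 208, 410, 720, 1162.
2nd diffs: 58, 118, 202, 310, 442.
3rd diffs: 60, 84, 108, 132.
4th diffs: 24, 24, 24 (constant).
Newton forward-difference form: g_m = 13 + 32·C(m-1,1) + 58·C(m-1,2) + 60·C(m-1,3) + 24·C(m-1,4).
At m = 11: m-1 = 10, so g_{11} = 13 + 320 + 2610 + 7200 + 5040 = 15183.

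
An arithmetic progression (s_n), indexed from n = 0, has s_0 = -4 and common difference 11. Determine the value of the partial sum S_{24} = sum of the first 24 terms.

2940

s_n = -4 + (n - 0)·11.
s_{23} = 249; S = 24·(-4 + 249)/2 = 2940.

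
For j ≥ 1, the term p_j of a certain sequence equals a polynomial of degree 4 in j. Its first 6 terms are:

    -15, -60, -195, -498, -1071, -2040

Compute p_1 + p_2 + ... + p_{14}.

-163191

1st diffs: -45, -135, -303, -573, -969.
2nd diffs: -90, -168, -270, -396.
3rd diffs: -78, -102, -126.
4th diffs: -24, -24 (constant).
Newton forward-difference form: p_j = -15 + (-45)·C(j-1,1) + (-90)·C(j-1,2) + (-78)·C(j-1,3) + (-24)·C(j-1,4).
Continuing: …, -3555, -5790, -8943, -13236, …, p_{14} = -47088.
Summing j = 1..14 (14 terms) gives -163191.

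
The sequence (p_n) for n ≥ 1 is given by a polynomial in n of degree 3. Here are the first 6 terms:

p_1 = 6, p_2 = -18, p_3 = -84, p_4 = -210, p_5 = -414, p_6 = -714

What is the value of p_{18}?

-18354

1st diffs: -24, -66, -126, -204, -300.
2nd diffs: -42, -60, -78, -96.
3rd diffs: -18, -18, -18 (constant).
So p_n = -3n^3 - 3n^2 + 6n + 6.
Evaluating at n = 18 gives p_{18} = -18354.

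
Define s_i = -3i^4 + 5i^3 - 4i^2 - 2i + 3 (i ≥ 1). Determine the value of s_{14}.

s_{14} = -3·14^4 + 5·14^3 - 4·14^2 - 2·14 + 3 = -102337.

-102337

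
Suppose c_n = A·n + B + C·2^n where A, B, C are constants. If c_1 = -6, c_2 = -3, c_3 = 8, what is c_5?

At n = 1, 2, 3: A + B + 2C = -6; 2A + B + 4C = -3; 3A + B + 8C = 8.
Subtracting the first from the second: A + 2C = 3.
Subtracting the second from the third: A + 4C = 11.
Solving: C = 4, A = -5, then B = -9.
Therefore c_5 = -25 + (-9) + 4·32 = 94.

94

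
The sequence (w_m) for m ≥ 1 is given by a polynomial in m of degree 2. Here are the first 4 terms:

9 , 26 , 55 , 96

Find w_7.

291

1st diffs: 17, 29, 41.
2nd diffs: 12, 12 (constant).
So w_m = 6m^2 - m + 4.
Evaluating at m = 7 gives w_7 = 291.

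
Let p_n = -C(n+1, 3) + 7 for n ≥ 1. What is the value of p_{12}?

C(13, 3) = 286, so p_{12} = -279.

-279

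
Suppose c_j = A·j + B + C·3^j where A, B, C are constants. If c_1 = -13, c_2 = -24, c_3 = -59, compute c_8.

-13122

Plug in j = 1, 2, 3: A + B + 3C = -13; 2A + B + 9C = -24; 3A + B + 27C = -59.
Subtracting the first from the second: A + 6C = -11.
Subtracting the second from the third: A + 18C = -35.
Solving: C = -2, A = 1, then B = -8.
So c_j = 1·j + (-8) + (-2)·3^j; at j=8 this is -13122.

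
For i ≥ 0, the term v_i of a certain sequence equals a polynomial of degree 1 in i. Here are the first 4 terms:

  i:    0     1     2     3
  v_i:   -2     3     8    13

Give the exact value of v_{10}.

48

1st diffs: 5, 5, 5 (constant).
So v_i = 5i - 2.
Evaluating at i = 10 gives v_{10} = 48.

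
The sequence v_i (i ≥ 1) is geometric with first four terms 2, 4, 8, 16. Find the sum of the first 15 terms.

Common ratio r = 2.
v_i = 2·2^(i-1).
S = 2·(2^15 - 1)/(2 - 1) = 2·(32768 - 1)/(1) = 65534.

65534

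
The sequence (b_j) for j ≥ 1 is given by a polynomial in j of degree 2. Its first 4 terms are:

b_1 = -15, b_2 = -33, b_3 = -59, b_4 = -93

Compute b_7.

-243

1st diffs: -18, -26, -34.
2nd diffs: -8, -8 (constant).
So b_j = -4j^2 - 6j - 5.
Evaluating at j = 7 gives b_7 = -243.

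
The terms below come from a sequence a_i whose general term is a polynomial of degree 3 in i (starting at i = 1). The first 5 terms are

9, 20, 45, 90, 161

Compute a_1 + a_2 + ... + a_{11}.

1st diffs: 11, 25, 45, 71.
2nd diffs: 14, 20, 26.
3rd diffs: 6, 6 (constant).
So a_i = i^3 + i^2 + i + 6.
Continuing: …, 264, 405, 590, 825, …, a_{11} = 1469.
Summing i = 1..11 (11 terms) gives 4994.

4994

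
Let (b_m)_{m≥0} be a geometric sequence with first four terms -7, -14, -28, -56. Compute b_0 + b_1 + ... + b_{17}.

-1835001

Common ratio r = 2.
b_m = (-7)·2^(m-0).
S = (-7)·(2^18 - 1)/(2 - 1) = (-7)·(262144 - 1)/(1) = -1835001.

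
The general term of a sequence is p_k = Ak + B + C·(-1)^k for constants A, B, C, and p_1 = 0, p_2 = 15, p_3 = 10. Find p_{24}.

Write the equations: A + B - C = 0; 2A + B + C = 15; 3A + B - C = 10.
Subtracting the first from the second: A + 2C = 15.
Subtracting the second from the third: A - 2C = -5.
Solving: C = 5, A = 5, then B = 0.
Hence p_{24} = 5·24 + 0 + 5·1 = 125.

125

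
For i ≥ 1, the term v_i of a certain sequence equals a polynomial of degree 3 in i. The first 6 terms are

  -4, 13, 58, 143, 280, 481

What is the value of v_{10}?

1st diffs: 17, 45, 85, 137, 201.
2nd diffs: 28, 40, 52, 64.
3rd diffs: 12, 12, 12 (constant).
So v_i = 2i^3 + 2i^2 - 3i - 5.
Evaluating at i = 10 gives v_{10} = 2165.

2165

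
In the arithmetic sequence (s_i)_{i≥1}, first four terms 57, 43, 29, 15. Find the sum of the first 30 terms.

-4380

Common difference d = -14.
s_i = 57 + (i - 1)·(-14).
s_{30} = -349; S = 30·(57 + (-349))/2 = -4380.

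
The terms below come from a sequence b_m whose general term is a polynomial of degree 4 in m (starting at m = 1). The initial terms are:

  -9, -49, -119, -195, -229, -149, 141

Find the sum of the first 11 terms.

11759

1st diffs: -40, -70, -76, -34, 80, 290.
2nd diffs: -30, -6, 42, 114, 210.
3rd diffs: 24, 48, 72, 96.
4th diffs: 24, 24, 24 (constant).
So b_m = m^4 - 6m^3 - 4m^2 - m + 1.
Continuing: 761, 1855, 3591, 6161.
Summing m = 1..11 (11 terms) gives 11759.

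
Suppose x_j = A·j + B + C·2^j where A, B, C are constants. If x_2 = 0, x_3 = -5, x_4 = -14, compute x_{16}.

At j = 2, 3, 4: 2A + B + 4C = 0; 3A + B + 8C = -5; 4A + B + 16C = -14.
Subtracting the first from the second: A + 4C = -5.
Subtracting the second from the third: A + 8C = -9.
Solving: C = -1, A = -1, then B = 6.
Hence x_{16} = -1·16 + 6 + (-1)·65536 = -65546.

-65546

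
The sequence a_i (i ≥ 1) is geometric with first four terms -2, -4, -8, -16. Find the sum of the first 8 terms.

-510

Common ratio r = 2.
a_i = (-2)·2^(i-1).
S = (-2)·(2^8 - 1)/(2 - 1) = (-2)·(256 - 1)/(1) = -510.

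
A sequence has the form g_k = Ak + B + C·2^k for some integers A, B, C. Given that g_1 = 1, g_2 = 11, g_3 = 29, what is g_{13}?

Plug in k = 1, 2, 3: A + B + 2C = 1; 2A + B + 4C = 11; 3A + B + 8C = 29.
Subtracting the first from the second: A + 2C = 10.
Subtracting the second from the third: A + 4C = 18.
Solving: C = 4, A = 2, then B = -9.
Hence g_{13} = 2·13 + (-9) + 4·8192 = 32785.

32785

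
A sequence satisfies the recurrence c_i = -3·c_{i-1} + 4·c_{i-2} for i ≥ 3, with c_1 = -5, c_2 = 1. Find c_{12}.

5033161

Applying the relation repeatedly:
c_3 = -23; c_4 = 73; c_5 = -311; c_6 = 1225; c_7 = -4919; c_8 = 19657; c_9 = -78647; c_{10} = 314569; c_{11} = -1258295; c_{12} = 5033161.
(Characteristic roots are 1 and -4.)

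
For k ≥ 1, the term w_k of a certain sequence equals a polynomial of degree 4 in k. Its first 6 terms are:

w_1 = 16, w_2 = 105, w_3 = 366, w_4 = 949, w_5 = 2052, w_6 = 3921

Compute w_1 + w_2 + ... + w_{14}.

317177

1st diffs: 89, 261, 583, 1103, 1869.
2nd diffs: 172, 322, 520, 766.
3rd diffs: 150, 198, 246.
4th diffs: 48, 48 (constant).
Newton forward-difference form: w_k = 16 + 89·C(k-1,1) + 172·C(k-1,2) + 150·C(k-1,3) + 48·C(k-1,4).
Continuing: …, 6850, 11181, 17304, 25657, …, w_{14} = 91809.
Summing k = 1..14 (14 terms) gives 317177.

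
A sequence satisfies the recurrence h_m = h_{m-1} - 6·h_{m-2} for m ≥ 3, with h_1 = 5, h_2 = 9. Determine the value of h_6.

501

Compute successive terms:
h_3 = -21; h_4 = -75; h_5 = 51; h_6 = 501.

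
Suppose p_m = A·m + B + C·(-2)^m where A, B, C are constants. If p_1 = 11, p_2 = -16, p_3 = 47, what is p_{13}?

Write the equations: A + B - 2C = 11; 2A + B + 4C = -16; 3A + B - 8C = 47.
Subtracting the first from the second: A + 6C = -27.
Subtracting the second from the third: A - 12C = 63.
Solving: C = -5, A = 3, then B = -2.
So p_m = 3·m + (-2) + (-5)·(-2)^m; at m=13 this is 40997.

40997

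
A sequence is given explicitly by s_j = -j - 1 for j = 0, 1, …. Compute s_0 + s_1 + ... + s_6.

Over j = 0..6: Σj = 21.
Total = (-1)·21 + (-1)·7 = -28.

-28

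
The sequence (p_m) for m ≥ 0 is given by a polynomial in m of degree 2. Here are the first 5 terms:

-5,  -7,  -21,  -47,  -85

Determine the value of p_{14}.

-1125

1st diffs: -2, -14, -26, -38.
2nd diffs: -12, -12, -12 (constant).
Newton forward-difference form: p_m = -5 + (-2)·C(m,1) + (-12)·C(m,2).
At m = 14: m = 14, so p_{14} = -5 - 28 - 1092 = -1125.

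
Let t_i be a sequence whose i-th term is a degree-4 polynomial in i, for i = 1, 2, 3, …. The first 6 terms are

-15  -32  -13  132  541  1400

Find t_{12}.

1st diffs: -17, 19, 145, 409, 859.
2nd diffs: 36, 126, 264, 450.
3rd diffs: 90, 138, 186.
4th diffs: 48, 48 (constant).
Newton forward-difference form: t_i = -15 + (-17)·C(i-1,1) + 36·C(i-1,2) + 90·C(i-1,3) + 48·C(i-1,4).
At i = 12: i-1 = 11, so t_{12} = -15 - 187 + 1980 + 14850 + 15840 = 32468.

32468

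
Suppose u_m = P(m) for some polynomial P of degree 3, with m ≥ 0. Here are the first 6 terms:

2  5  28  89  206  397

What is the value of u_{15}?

10337

1st diffs: 3, 23, 61, 117, 191.
2nd diffs: 20, 38, 56, 74.
3rd diffs: 18, 18, 18 (constant).
Newton forward-difference form: u_m = 2 + 3·C(m,1) + 20·C(m,2) + 18·C(m,3).
At m = 15: m = 15, so u_{15} = 2 + 45 + 2100 + 8190 = 10337.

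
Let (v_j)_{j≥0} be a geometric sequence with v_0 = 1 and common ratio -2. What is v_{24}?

v_j = 1·(-2)^(j-0).
v_{24} = 1·(-2)^24 = 16777216.

16777216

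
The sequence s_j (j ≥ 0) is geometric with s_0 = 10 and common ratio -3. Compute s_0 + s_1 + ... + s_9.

s_j = 10·(-3)^(j-0).
S = 10·((-3)^10 - 1)/(-3 - 1) = 10·(59049 - 1)/(-4) = -147620.

-147620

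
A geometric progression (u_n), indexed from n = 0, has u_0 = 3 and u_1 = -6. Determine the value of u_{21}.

Common ratio r = -2.
u_n = 3·(-2)^(n-0).
u_{21} = 3·(-2)^21 = -6291456.

-6291456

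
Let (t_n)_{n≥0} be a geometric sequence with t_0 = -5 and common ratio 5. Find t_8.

-1953125

t_n = (-5)·5^(n-0).
t_8 = (-5)·5^8 = -1953125.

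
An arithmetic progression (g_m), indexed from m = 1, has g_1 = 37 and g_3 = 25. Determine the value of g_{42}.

-209

Common difference d = (25 - 37) / (3 - 1) = -6.
g_m = 37 + (m - 1)·(-6).
g_{42} = 37 + 41·(-6) = -209.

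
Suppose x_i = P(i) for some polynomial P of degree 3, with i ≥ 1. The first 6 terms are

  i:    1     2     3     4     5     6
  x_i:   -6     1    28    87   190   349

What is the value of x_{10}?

1st diffs: 7, 27, 59, 103, 159.
2nd diffs: 20, 32, 44, 56.
3rd diffs: 12, 12, 12 (constant).
Newton forward-difference form: x_i = -6 + 7·C(i-1,1) + 20·C(i-1,2) + 12·C(i-1,3).
At i = 10: i-1 = 9, so x_{10} = -6 + 63 + 720 + 1008 = 1785.

1785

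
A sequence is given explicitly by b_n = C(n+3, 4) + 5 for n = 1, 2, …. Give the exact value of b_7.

C(10, 4) = 210, so b_7 = 215.

215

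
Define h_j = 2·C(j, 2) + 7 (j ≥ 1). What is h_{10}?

C(10, 2) = 45, so h_{10} = 97.

97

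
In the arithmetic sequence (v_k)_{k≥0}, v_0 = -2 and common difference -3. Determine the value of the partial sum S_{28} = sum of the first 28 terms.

-1190

v_k = -2 + (k - 0)·(-3).
v_{27} = -83; S = 28·(-2 + (-83))/2 = -1190.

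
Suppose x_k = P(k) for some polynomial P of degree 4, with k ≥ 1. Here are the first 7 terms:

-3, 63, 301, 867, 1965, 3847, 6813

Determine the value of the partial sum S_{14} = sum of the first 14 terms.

320824

1st diffs: 66, 238, 566, 1098, 1882, 2966.
2nd diffs: 172, 328, 532, 784, 1084.
3rd diffs: 156, 204, 252, 300.
4th diffs: 48, 48, 48 (constant).
Newton forward-difference form: x_k = -3 + 66·C(k-1,1) + 172·C(k-1,2) + 156·C(k-1,3) + 48·C(k-1,4).
Continuing: …, 11211, 17437, 25935, 37197, …, x_{14} = 93207.
Summing k = 1..14 (14 terms) gives 320824.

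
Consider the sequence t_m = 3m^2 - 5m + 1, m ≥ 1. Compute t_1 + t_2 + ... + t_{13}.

2015

Over m = 1..13: Σm = 91, Σm² = 819.
Total = (3)·819 + (-5)·91 + (1)·13 = 2015.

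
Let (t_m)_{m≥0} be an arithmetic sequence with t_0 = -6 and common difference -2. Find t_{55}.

-116

t_m = -6 + (m - 0)·(-2).
t_{55} = -6 + 55·(-2) = -116.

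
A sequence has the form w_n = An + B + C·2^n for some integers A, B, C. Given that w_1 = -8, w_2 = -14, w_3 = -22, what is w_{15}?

Plug in n = 1, 2, 3: A + B + 2C = -8; 2A + B + 4C = -14; 3A + B + 8C = -22.
Subtracting the first from the second: A + 2C = -6.
Subtracting the second from the third: A + 4C = -8.
Solving: C = -1, A = -4, then B = -2.
Hence w_{15} = -4·15 + (-2) + (-1)·32768 = -32830.

-32830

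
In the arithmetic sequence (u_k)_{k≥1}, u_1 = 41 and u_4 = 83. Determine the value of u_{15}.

Common difference d = (83 - 41) / (4 - 1) = 14.
u_k = 41 + (k - 1)·14.
u_{15} = 41 + 14·14 = 237.

237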